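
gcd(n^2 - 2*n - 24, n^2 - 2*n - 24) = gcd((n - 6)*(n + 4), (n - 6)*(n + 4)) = n^2 - 2*n - 24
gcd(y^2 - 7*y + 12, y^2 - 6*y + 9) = y - 3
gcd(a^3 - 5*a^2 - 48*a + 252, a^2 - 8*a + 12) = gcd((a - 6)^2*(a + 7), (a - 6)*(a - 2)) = a - 6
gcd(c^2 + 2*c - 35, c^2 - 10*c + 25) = c - 5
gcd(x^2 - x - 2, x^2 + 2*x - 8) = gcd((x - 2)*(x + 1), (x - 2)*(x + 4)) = x - 2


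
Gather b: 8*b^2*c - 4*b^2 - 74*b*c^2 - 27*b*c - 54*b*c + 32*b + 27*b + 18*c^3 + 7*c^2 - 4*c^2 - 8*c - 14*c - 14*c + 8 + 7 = b^2*(8*c - 4) + b*(-74*c^2 - 81*c + 59) + 18*c^3 + 3*c^2 - 36*c + 15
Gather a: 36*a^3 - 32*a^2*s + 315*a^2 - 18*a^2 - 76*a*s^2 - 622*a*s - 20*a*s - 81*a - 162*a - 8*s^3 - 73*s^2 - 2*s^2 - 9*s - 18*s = 36*a^3 + a^2*(297 - 32*s) + a*(-76*s^2 - 642*s - 243) - 8*s^3 - 75*s^2 - 27*s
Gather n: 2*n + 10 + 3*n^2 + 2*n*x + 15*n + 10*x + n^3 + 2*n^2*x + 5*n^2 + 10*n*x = n^3 + n^2*(2*x + 8) + n*(12*x + 17) + 10*x + 10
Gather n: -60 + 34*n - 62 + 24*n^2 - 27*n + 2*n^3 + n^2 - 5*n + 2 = 2*n^3 + 25*n^2 + 2*n - 120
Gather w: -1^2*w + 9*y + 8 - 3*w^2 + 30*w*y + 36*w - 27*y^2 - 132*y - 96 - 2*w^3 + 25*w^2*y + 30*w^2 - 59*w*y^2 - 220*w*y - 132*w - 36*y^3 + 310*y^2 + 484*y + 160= -2*w^3 + w^2*(25*y + 27) + w*(-59*y^2 - 190*y - 97) - 36*y^3 + 283*y^2 + 361*y + 72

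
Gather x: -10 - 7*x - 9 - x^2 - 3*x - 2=-x^2 - 10*x - 21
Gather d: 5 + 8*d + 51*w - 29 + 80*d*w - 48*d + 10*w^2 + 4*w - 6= d*(80*w - 40) + 10*w^2 + 55*w - 30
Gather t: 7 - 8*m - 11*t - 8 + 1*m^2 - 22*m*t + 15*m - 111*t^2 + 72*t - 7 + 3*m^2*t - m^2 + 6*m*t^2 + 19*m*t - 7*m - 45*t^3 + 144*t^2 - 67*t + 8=-45*t^3 + t^2*(6*m + 33) + t*(3*m^2 - 3*m - 6)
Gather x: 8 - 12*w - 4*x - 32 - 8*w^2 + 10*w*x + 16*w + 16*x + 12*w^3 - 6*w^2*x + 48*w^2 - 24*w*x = 12*w^3 + 40*w^2 + 4*w + x*(-6*w^2 - 14*w + 12) - 24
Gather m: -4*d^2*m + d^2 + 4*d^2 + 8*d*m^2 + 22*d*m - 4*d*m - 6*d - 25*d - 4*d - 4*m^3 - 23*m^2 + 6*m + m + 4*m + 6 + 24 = 5*d^2 - 35*d - 4*m^3 + m^2*(8*d - 23) + m*(-4*d^2 + 18*d + 11) + 30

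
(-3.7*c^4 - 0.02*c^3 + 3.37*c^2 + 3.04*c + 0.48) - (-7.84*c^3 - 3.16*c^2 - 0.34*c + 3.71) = -3.7*c^4 + 7.82*c^3 + 6.53*c^2 + 3.38*c - 3.23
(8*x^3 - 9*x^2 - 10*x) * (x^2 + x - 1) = 8*x^5 - x^4 - 27*x^3 - x^2 + 10*x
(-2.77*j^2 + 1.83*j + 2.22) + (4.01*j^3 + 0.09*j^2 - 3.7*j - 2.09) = 4.01*j^3 - 2.68*j^2 - 1.87*j + 0.13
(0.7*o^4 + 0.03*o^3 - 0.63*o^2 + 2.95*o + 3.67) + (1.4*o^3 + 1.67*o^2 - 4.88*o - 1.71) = 0.7*o^4 + 1.43*o^3 + 1.04*o^2 - 1.93*o + 1.96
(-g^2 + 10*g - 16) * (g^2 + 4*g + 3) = -g^4 + 6*g^3 + 21*g^2 - 34*g - 48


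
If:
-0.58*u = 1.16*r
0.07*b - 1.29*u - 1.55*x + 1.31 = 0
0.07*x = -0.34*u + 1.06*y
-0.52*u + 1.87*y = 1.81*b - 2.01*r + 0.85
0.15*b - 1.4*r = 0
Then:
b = -0.47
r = -0.05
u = 0.10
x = 0.74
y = 0.08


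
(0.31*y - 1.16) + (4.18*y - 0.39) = 4.49*y - 1.55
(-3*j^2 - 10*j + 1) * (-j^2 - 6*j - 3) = 3*j^4 + 28*j^3 + 68*j^2 + 24*j - 3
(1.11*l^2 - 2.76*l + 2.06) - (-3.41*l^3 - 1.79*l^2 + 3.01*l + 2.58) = 3.41*l^3 + 2.9*l^2 - 5.77*l - 0.52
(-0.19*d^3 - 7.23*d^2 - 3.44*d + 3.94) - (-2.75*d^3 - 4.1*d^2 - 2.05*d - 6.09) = 2.56*d^3 - 3.13*d^2 - 1.39*d + 10.03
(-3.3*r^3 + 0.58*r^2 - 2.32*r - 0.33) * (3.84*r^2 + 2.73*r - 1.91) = -12.672*r^5 - 6.7818*r^4 - 1.0224*r^3 - 8.7086*r^2 + 3.5303*r + 0.6303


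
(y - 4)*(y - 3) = y^2 - 7*y + 12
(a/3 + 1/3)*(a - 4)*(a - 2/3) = a^3/3 - 11*a^2/9 - 2*a/3 + 8/9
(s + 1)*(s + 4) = s^2 + 5*s + 4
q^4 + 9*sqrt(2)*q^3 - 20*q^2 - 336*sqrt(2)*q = q*(q - 4*sqrt(2))*(q + 6*sqrt(2))*(q + 7*sqrt(2))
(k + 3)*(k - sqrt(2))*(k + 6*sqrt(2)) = k^3 + 3*k^2 + 5*sqrt(2)*k^2 - 12*k + 15*sqrt(2)*k - 36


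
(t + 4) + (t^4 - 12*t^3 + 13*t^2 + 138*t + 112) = t^4 - 12*t^3 + 13*t^2 + 139*t + 116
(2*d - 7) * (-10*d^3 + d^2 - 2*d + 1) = -20*d^4 + 72*d^3 - 11*d^2 + 16*d - 7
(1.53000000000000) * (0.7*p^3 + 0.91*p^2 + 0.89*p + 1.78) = 1.071*p^3 + 1.3923*p^2 + 1.3617*p + 2.7234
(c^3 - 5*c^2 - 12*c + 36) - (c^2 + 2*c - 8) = c^3 - 6*c^2 - 14*c + 44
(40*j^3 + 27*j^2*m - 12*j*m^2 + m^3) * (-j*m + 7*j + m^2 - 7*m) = -40*j^4*m + 280*j^4 + 13*j^3*m^2 - 91*j^3*m + 39*j^2*m^3 - 273*j^2*m^2 - 13*j*m^4 + 91*j*m^3 + m^5 - 7*m^4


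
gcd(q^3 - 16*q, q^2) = q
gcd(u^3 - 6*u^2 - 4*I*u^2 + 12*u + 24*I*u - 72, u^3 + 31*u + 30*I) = u - 6*I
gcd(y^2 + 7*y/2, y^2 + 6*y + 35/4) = y + 7/2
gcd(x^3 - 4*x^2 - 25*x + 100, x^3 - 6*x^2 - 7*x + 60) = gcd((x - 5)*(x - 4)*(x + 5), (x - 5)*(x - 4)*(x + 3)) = x^2 - 9*x + 20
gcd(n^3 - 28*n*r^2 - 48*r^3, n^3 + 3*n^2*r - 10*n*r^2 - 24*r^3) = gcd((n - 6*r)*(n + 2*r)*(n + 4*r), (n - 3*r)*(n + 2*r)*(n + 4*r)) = n^2 + 6*n*r + 8*r^2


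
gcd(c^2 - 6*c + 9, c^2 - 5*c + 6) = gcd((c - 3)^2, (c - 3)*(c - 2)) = c - 3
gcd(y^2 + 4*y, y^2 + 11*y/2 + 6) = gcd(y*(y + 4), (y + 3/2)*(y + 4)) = y + 4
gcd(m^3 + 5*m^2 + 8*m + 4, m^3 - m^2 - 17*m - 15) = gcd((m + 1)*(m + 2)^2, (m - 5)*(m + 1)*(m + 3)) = m + 1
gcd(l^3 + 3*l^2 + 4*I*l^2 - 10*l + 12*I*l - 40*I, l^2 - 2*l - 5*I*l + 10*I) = l - 2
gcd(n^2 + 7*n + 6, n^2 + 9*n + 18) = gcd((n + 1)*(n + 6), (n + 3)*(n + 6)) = n + 6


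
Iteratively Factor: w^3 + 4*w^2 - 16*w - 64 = (w + 4)*(w^2 - 16) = (w - 4)*(w + 4)*(w + 4)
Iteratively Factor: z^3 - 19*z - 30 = (z + 3)*(z^2 - 3*z - 10) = (z - 5)*(z + 3)*(z + 2)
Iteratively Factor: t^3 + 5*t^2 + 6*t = (t + 2)*(t^2 + 3*t) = (t + 2)*(t + 3)*(t)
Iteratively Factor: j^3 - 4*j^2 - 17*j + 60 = (j - 5)*(j^2 + j - 12) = (j - 5)*(j - 3)*(j + 4)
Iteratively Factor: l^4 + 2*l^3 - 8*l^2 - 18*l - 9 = (l + 1)*(l^3 + l^2 - 9*l - 9) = (l + 1)*(l + 3)*(l^2 - 2*l - 3) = (l + 1)^2*(l + 3)*(l - 3)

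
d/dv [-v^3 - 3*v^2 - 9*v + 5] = -3*v^2 - 6*v - 9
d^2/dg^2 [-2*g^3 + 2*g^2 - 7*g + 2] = 4 - 12*g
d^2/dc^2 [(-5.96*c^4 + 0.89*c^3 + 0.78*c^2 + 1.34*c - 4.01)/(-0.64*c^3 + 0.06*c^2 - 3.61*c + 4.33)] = (-7.105427357601e-15*c^8 - 28.2043839999999*c^6 + 100.396848*c^5 + 476.553288*c^4 - 1540.216382*c^3 + 1436.722278*c^2 - 36.566658*c + 31.293678)/(0.262144*c^9 - 0.073728*c^8 + 4.44288*c^7 - 6.152664*c^6 + 26.058252*c^5 - 62.416734*c^4 + 88.671037*c^3 - 172.661781*c^2 + 203.050587*c - 81.182737)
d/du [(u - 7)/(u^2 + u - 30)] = (u^2 + u - (u - 7)*(2*u + 1) - 30)/(u^2 + u - 30)^2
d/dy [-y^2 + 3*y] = 3 - 2*y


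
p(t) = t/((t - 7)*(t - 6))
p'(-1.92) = 0.01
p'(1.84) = 0.08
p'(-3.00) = 0.00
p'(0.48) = 0.03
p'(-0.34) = 0.02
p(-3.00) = -0.03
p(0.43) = 0.01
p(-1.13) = -0.02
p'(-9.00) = 0.00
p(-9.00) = -0.04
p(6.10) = -67.78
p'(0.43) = 0.03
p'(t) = -t/((t - 7)*(t - 6)^2) - t/((t - 7)^2*(t - 6)) + 1/((t - 7)*(t - 6))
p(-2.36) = -0.03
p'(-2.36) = 0.01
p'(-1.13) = 0.01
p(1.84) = 0.09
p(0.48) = 0.01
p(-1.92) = -0.03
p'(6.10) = 591.36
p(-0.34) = -0.01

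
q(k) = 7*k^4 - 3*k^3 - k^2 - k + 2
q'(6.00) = 5711.00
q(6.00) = 8384.00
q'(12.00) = 47063.00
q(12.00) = 139814.00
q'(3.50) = 1082.25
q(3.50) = 908.06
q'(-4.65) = -3001.55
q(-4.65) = 3559.39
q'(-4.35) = -2467.36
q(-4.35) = 2740.79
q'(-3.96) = -1872.99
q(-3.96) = 1897.96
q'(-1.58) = -130.75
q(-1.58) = 56.54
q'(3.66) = 1243.90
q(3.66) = 1093.96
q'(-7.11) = -10505.66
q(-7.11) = 18925.44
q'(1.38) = 52.69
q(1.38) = 16.22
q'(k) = 28*k^3 - 9*k^2 - 2*k - 1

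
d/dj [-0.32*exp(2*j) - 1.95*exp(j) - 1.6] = (-0.64*exp(j) - 1.95)*exp(j)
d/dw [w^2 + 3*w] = 2*w + 3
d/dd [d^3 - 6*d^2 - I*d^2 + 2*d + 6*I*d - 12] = 3*d^2 - 12*d - 2*I*d + 2 + 6*I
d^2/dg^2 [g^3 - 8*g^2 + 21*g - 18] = 6*g - 16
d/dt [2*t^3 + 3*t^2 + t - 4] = 6*t^2 + 6*t + 1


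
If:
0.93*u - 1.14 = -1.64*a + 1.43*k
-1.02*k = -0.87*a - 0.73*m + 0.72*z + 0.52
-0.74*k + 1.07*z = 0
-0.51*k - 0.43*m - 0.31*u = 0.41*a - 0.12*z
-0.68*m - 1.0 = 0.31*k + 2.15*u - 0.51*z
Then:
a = 0.80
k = -0.09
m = -0.43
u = -0.33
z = -0.06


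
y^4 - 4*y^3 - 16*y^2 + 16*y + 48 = (y - 6)*(y - 2)*(y + 2)^2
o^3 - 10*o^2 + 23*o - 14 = (o - 7)*(o - 2)*(o - 1)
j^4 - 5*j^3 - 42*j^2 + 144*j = j*(j - 8)*(j - 3)*(j + 6)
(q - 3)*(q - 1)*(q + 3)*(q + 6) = q^4 + 5*q^3 - 15*q^2 - 45*q + 54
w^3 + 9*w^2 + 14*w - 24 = (w - 1)*(w + 4)*(w + 6)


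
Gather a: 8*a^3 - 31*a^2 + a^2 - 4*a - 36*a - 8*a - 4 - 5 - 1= 8*a^3 - 30*a^2 - 48*a - 10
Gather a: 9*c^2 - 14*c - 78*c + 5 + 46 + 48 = 9*c^2 - 92*c + 99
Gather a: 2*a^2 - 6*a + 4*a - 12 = 2*a^2 - 2*a - 12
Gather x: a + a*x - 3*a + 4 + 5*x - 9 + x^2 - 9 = -2*a + x^2 + x*(a + 5) - 14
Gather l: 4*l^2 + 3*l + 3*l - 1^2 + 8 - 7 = 4*l^2 + 6*l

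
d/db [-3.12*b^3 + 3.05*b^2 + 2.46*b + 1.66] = -9.36*b^2 + 6.1*b + 2.46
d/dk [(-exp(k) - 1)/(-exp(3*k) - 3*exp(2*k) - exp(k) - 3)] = (-(exp(k) + 1)*(3*exp(2*k) + 6*exp(k) + 1) + exp(3*k) + 3*exp(2*k) + exp(k) + 3)*exp(k)/(exp(3*k) + 3*exp(2*k) + exp(k) + 3)^2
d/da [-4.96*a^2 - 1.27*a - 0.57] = -9.92*a - 1.27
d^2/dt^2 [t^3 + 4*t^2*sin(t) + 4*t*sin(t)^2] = -4*t^2*sin(t) + 16*t*cos(t) + 8*t*cos(2*t) + 6*t + 8*sin(t) + 8*sin(2*t)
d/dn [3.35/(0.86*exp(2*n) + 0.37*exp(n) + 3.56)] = (-5.762*exp(n) - 1.2395)*exp(n)/(0.86*exp(2*n) + 0.37*exp(n) + 3.56)^2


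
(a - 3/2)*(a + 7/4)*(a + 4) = a^3 + 17*a^2/4 - 13*a/8 - 21/2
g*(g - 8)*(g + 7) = g^3 - g^2 - 56*g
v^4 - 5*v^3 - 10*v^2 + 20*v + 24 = (v - 6)*(v - 2)*(v + 1)*(v + 2)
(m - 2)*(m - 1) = m^2 - 3*m + 2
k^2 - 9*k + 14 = (k - 7)*(k - 2)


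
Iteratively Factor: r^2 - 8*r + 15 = (r - 5)*(r - 3)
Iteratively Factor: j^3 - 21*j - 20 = (j + 4)*(j^2 - 4*j - 5) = (j + 1)*(j + 4)*(j - 5)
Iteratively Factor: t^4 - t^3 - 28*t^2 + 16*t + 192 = (t - 4)*(t^3 + 3*t^2 - 16*t - 48) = (t - 4)^2*(t^2 + 7*t + 12) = (t - 4)^2*(t + 4)*(t + 3)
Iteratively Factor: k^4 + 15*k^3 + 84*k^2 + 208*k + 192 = (k + 4)*(k^3 + 11*k^2 + 40*k + 48) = (k + 4)^2*(k^2 + 7*k + 12) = (k + 4)^3*(k + 3)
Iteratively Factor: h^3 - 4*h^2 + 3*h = (h)*(h^2 - 4*h + 3) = h*(h - 3)*(h - 1)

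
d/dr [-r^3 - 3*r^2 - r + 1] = -3*r^2 - 6*r - 1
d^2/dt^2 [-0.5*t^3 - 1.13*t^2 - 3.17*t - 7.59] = -3.0*t - 2.26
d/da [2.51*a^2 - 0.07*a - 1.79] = 5.02*a - 0.07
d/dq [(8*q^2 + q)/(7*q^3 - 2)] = 2*(-28*q^4 - 7*q^3 - 16*q - 1)/(49*q^6 - 28*q^3 + 4)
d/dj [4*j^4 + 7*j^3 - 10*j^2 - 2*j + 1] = 16*j^3 + 21*j^2 - 20*j - 2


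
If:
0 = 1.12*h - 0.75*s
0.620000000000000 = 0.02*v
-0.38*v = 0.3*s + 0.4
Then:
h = -27.19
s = -40.60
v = 31.00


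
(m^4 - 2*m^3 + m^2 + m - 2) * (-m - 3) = -m^5 - m^4 + 5*m^3 - 4*m^2 - m + 6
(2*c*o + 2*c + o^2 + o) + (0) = 2*c*o + 2*c + o^2 + o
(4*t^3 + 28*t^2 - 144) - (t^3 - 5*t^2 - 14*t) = 3*t^3 + 33*t^2 + 14*t - 144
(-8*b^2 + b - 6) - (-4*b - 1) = -8*b^2 + 5*b - 5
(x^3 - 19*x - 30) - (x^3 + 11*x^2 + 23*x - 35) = -11*x^2 - 42*x + 5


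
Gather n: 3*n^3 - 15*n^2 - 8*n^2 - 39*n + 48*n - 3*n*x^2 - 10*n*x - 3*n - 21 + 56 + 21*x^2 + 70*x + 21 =3*n^3 - 23*n^2 + n*(-3*x^2 - 10*x + 6) + 21*x^2 + 70*x + 56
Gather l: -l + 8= 8 - l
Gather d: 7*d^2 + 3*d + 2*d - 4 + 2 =7*d^2 + 5*d - 2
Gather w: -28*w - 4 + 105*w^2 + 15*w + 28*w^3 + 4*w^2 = 28*w^3 + 109*w^2 - 13*w - 4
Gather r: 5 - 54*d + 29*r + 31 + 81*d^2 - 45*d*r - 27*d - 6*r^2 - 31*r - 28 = 81*d^2 - 81*d - 6*r^2 + r*(-45*d - 2) + 8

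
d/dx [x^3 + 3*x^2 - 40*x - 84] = 3*x^2 + 6*x - 40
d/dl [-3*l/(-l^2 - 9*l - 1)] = 3*(1 - l^2)/(l^4 + 18*l^3 + 83*l^2 + 18*l + 1)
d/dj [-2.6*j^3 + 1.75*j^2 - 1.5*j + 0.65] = -7.8*j^2 + 3.5*j - 1.5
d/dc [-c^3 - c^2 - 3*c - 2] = -3*c^2 - 2*c - 3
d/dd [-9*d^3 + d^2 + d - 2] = -27*d^2 + 2*d + 1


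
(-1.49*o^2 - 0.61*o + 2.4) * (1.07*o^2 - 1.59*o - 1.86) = -1.5943*o^4 + 1.7164*o^3 + 6.3093*o^2 - 2.6814*o - 4.464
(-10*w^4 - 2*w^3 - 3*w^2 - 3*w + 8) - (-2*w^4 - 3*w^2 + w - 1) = -8*w^4 - 2*w^3 - 4*w + 9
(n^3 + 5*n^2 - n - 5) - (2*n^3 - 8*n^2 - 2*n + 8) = -n^3 + 13*n^2 + n - 13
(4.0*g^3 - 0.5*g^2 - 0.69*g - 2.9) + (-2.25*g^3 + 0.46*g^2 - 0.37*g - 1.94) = 1.75*g^3 - 0.04*g^2 - 1.06*g - 4.84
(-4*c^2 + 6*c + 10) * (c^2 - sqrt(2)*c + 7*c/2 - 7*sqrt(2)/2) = -4*c^4 - 8*c^3 + 4*sqrt(2)*c^3 + 8*sqrt(2)*c^2 + 31*c^2 - 31*sqrt(2)*c + 35*c - 35*sqrt(2)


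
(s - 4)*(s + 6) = s^2 + 2*s - 24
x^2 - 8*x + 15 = (x - 5)*(x - 3)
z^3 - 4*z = z*(z - 2)*(z + 2)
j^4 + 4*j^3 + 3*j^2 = j^2*(j + 1)*(j + 3)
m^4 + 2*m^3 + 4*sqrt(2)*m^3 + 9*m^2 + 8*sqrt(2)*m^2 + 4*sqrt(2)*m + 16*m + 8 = (m + 1)^2*(m + 2*sqrt(2))^2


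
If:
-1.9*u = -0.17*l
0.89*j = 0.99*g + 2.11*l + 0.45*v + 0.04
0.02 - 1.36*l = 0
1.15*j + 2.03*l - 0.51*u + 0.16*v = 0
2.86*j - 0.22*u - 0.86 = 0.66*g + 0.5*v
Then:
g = 0.88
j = 0.21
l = 0.01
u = 0.00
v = -1.69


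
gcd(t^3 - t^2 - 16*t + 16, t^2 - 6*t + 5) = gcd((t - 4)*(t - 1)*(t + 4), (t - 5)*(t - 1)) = t - 1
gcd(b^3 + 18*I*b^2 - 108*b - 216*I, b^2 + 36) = b + 6*I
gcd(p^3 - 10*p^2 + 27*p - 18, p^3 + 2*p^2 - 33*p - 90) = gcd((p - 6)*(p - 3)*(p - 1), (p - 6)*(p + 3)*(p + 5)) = p - 6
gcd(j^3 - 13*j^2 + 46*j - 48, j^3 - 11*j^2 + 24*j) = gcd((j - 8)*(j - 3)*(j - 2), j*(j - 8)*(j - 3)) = j^2 - 11*j + 24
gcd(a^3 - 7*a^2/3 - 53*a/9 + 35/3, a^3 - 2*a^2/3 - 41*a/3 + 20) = a^2 - 14*a/3 + 5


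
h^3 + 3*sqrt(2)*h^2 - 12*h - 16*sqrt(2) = (h - 2*sqrt(2))*(h + sqrt(2))*(h + 4*sqrt(2))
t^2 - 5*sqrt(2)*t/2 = t*(t - 5*sqrt(2)/2)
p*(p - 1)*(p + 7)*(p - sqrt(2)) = p^4 - sqrt(2)*p^3 + 6*p^3 - 6*sqrt(2)*p^2 - 7*p^2 + 7*sqrt(2)*p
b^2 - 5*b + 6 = (b - 3)*(b - 2)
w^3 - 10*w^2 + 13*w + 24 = (w - 8)*(w - 3)*(w + 1)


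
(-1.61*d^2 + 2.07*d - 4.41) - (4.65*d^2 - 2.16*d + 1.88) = -6.26*d^2 + 4.23*d - 6.29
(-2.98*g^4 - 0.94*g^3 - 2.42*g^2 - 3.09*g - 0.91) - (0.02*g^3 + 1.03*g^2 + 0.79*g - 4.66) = -2.98*g^4 - 0.96*g^3 - 3.45*g^2 - 3.88*g + 3.75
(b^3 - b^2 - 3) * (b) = b^4 - b^3 - 3*b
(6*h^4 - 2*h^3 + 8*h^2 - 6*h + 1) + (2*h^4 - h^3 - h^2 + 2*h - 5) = 8*h^4 - 3*h^3 + 7*h^2 - 4*h - 4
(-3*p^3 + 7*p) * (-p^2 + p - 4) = 3*p^5 - 3*p^4 + 5*p^3 + 7*p^2 - 28*p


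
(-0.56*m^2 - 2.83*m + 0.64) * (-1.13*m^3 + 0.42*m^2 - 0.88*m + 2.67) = 0.6328*m^5 + 2.9627*m^4 - 1.419*m^3 + 1.264*m^2 - 8.1193*m + 1.7088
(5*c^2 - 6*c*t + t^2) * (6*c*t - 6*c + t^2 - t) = 30*c^3*t - 30*c^3 - 31*c^2*t^2 + 31*c^2*t + t^4 - t^3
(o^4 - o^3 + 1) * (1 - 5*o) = -5*o^5 + 6*o^4 - o^3 - 5*o + 1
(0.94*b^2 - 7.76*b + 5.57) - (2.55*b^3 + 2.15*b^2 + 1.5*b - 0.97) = -2.55*b^3 - 1.21*b^2 - 9.26*b + 6.54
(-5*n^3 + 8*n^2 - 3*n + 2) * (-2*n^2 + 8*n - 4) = 10*n^5 - 56*n^4 + 90*n^3 - 60*n^2 + 28*n - 8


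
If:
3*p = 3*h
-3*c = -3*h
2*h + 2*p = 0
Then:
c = 0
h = 0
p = 0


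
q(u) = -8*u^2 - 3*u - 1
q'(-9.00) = 141.00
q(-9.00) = -622.00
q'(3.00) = -51.00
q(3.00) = -82.00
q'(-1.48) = 20.68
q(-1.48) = -14.08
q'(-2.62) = 38.92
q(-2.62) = -48.06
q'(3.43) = -57.88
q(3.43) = -105.41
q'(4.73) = -78.68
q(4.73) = -194.17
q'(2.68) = -45.88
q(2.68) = -66.50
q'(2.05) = -35.80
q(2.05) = -40.77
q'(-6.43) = 99.88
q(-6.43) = -312.47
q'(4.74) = -78.84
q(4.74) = -194.96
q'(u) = -16*u - 3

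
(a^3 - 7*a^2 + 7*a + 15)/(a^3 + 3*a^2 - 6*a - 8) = (a^2 - 8*a + 15)/(a^2 + 2*a - 8)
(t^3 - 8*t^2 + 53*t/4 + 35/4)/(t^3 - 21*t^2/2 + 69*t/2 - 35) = (t + 1/2)/(t - 2)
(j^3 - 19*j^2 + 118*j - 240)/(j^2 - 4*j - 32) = (j^2 - 11*j + 30)/(j + 4)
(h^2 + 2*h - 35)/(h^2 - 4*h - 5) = (h + 7)/(h + 1)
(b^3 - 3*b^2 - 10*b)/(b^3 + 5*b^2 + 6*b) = (b - 5)/(b + 3)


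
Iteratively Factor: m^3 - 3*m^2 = (m)*(m^2 - 3*m) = m^2*(m - 3)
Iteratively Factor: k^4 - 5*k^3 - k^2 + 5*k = (k)*(k^3 - 5*k^2 - k + 5) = k*(k - 5)*(k^2 - 1) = k*(k - 5)*(k + 1)*(k - 1)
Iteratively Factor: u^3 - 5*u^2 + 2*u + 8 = (u - 2)*(u^2 - 3*u - 4) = (u - 4)*(u - 2)*(u + 1)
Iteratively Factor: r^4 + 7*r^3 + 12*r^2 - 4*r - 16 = (r + 4)*(r^3 + 3*r^2 - 4) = (r - 1)*(r + 4)*(r^2 + 4*r + 4) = (r - 1)*(r + 2)*(r + 4)*(r + 2)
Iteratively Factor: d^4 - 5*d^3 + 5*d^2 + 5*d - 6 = (d - 2)*(d^3 - 3*d^2 - d + 3) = (d - 3)*(d - 2)*(d^2 - 1) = (d - 3)*(d - 2)*(d + 1)*(d - 1)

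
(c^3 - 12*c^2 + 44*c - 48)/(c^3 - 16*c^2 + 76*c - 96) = (c - 4)/(c - 8)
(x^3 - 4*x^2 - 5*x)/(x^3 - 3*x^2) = (x^2 - 4*x - 5)/(x*(x - 3))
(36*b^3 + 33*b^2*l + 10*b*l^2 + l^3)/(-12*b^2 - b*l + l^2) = (-12*b^2 - 7*b*l - l^2)/(4*b - l)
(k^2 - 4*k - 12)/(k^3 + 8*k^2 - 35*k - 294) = (k + 2)/(k^2 + 14*k + 49)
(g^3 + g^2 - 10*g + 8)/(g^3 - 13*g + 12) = (g - 2)/(g - 3)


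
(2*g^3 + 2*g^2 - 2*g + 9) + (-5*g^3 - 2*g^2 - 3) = -3*g^3 - 2*g + 6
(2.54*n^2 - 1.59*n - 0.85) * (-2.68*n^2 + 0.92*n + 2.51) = -6.8072*n^4 + 6.598*n^3 + 7.1906*n^2 - 4.7729*n - 2.1335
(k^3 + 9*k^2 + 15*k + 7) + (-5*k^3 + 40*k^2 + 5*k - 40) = -4*k^3 + 49*k^2 + 20*k - 33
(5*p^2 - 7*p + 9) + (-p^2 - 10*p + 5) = 4*p^2 - 17*p + 14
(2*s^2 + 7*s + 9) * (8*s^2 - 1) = 16*s^4 + 56*s^3 + 70*s^2 - 7*s - 9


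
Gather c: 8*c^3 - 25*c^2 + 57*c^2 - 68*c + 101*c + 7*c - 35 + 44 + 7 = 8*c^3 + 32*c^2 + 40*c + 16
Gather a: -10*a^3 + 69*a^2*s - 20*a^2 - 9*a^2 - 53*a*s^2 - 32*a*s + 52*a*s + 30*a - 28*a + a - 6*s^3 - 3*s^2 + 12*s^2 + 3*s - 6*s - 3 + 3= -10*a^3 + a^2*(69*s - 29) + a*(-53*s^2 + 20*s + 3) - 6*s^3 + 9*s^2 - 3*s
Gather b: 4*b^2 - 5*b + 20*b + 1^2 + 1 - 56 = 4*b^2 + 15*b - 54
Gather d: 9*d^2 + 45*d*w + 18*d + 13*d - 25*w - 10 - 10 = 9*d^2 + d*(45*w + 31) - 25*w - 20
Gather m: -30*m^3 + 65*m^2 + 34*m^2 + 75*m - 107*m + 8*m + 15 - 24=-30*m^3 + 99*m^2 - 24*m - 9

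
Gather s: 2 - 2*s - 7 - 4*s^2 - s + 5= -4*s^2 - 3*s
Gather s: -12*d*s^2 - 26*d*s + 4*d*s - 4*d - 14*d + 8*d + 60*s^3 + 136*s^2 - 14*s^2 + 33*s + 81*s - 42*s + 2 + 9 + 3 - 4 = -10*d + 60*s^3 + s^2*(122 - 12*d) + s*(72 - 22*d) + 10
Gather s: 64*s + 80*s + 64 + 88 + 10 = 144*s + 162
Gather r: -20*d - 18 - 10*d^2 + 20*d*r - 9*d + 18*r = -10*d^2 - 29*d + r*(20*d + 18) - 18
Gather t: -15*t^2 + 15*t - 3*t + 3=-15*t^2 + 12*t + 3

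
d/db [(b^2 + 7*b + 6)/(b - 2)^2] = (-11*b - 26)/(b^3 - 6*b^2 + 12*b - 8)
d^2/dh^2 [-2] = 0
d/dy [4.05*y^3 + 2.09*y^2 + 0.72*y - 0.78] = 12.15*y^2 + 4.18*y + 0.72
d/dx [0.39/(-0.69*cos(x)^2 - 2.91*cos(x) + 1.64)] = -(0.5382*cos(x) + 1.1349)*sin(x)/(0.69*cos(x)^2 + 2.91*cos(x) - 1.64)^2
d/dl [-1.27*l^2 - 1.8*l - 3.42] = -2.54*l - 1.8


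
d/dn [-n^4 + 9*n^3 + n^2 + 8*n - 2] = -4*n^3 + 27*n^2 + 2*n + 8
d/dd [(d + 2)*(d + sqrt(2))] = 2*d + sqrt(2) + 2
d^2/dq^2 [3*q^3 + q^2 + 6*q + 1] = 18*q + 2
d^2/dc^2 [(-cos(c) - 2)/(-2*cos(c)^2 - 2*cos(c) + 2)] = (-9*sin(c)^4*cos(c) - 7*sin(c)^4 + 13*sin(c)^2 + 8*cos(c) - 9*cos(3*c)/2 + cos(5*c)/2 + 4)/(2*(-sin(c)^2 + cos(c))^3)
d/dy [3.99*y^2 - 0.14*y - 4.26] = 7.98*y - 0.14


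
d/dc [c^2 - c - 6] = 2*c - 1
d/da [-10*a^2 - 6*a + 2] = -20*a - 6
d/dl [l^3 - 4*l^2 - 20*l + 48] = 3*l^2 - 8*l - 20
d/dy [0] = 0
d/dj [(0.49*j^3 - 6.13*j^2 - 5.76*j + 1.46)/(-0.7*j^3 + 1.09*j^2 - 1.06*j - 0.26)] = (-3.7569*j^4 - 9.1028*j^3 + 15.46*j^2 + 0.00480000000000125*j + 3.0452)/(0.49*j^6 - 1.526*j^5 + 2.6721*j^4 - 1.9468*j^3 + 0.5568*j^2 + 0.5512*j + 0.0676)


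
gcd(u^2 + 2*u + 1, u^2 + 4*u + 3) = u + 1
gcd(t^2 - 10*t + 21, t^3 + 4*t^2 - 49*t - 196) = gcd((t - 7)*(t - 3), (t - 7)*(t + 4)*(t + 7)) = t - 7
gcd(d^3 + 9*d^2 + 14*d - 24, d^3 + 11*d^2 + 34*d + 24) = d^2 + 10*d + 24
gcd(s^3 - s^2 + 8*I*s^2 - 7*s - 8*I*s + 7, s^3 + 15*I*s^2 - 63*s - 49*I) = s^2 + 8*I*s - 7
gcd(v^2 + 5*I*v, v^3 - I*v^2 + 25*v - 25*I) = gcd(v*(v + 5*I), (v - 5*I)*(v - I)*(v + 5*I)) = v + 5*I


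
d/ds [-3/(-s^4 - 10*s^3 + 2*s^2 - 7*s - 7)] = 3*(-4*s^3 - 30*s^2 + 4*s - 7)/(s^4 + 10*s^3 - 2*s^2 + 7*s + 7)^2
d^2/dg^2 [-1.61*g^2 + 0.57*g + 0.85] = -3.22000000000000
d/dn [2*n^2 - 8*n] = 4*n - 8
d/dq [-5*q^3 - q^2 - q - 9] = -15*q^2 - 2*q - 1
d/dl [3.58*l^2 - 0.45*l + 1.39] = 7.16*l - 0.45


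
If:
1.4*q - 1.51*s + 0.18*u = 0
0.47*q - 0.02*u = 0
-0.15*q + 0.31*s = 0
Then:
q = 0.00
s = 0.00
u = 0.00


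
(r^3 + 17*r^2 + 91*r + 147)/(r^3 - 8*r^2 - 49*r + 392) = (r^2 + 10*r + 21)/(r^2 - 15*r + 56)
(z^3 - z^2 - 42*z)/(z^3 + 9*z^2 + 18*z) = (z - 7)/(z + 3)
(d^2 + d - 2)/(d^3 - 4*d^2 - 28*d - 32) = (d - 1)/(d^2 - 6*d - 16)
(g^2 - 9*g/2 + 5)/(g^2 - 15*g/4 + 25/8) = 4*(g - 2)/(4*g - 5)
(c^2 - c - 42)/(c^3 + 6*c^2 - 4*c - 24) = (c - 7)/(c^2 - 4)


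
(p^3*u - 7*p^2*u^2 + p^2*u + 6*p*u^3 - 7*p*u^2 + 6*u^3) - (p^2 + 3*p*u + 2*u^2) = p^3*u - 7*p^2*u^2 + p^2*u - p^2 + 6*p*u^3 - 7*p*u^2 - 3*p*u + 6*u^3 - 2*u^2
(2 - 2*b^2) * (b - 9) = -2*b^3 + 18*b^2 + 2*b - 18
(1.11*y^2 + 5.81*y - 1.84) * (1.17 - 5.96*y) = -6.6156*y^3 - 33.3289*y^2 + 17.7641*y - 2.1528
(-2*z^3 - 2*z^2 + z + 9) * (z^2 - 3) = -2*z^5 - 2*z^4 + 7*z^3 + 15*z^2 - 3*z - 27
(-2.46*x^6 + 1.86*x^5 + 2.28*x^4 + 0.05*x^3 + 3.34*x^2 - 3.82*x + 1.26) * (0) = 0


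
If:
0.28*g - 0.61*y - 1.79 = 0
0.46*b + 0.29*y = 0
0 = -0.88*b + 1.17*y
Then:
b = 0.00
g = 6.39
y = 0.00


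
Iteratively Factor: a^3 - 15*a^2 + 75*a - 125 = (a - 5)*(a^2 - 10*a + 25) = (a - 5)^2*(a - 5)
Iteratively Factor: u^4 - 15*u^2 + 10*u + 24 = (u - 2)*(u^3 + 2*u^2 - 11*u - 12) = (u - 2)*(u + 1)*(u^2 + u - 12) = (u - 2)*(u + 1)*(u + 4)*(u - 3)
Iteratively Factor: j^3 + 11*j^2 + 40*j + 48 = (j + 4)*(j^2 + 7*j + 12) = (j + 4)^2*(j + 3)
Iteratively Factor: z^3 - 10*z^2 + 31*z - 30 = (z - 5)*(z^2 - 5*z + 6) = (z - 5)*(z - 2)*(z - 3)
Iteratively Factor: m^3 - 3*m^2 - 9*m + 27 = (m + 3)*(m^2 - 6*m + 9) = (m - 3)*(m + 3)*(m - 3)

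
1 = 1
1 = 1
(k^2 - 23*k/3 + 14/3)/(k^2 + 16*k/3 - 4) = (k - 7)/(k + 6)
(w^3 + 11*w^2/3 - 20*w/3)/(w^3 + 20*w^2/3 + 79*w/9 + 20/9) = 3*w*(3*w - 4)/(9*w^2 + 15*w + 4)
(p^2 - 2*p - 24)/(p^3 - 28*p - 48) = 1/(p + 2)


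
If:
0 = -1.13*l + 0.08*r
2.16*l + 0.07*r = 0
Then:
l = 0.00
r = 0.00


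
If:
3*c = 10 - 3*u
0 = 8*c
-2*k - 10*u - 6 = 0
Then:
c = 0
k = -59/3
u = 10/3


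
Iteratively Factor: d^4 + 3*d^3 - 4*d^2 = (d)*(d^3 + 3*d^2 - 4*d) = d*(d + 4)*(d^2 - d) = d*(d - 1)*(d + 4)*(d)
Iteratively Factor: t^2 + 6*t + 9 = (t + 3)*(t + 3)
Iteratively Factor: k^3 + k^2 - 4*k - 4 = (k + 1)*(k^2 - 4) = (k - 2)*(k + 1)*(k + 2)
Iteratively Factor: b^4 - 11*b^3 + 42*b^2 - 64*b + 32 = (b - 4)*(b^3 - 7*b^2 + 14*b - 8) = (b - 4)^2*(b^2 - 3*b + 2) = (b - 4)^2*(b - 2)*(b - 1)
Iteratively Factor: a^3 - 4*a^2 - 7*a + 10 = (a - 1)*(a^2 - 3*a - 10) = (a - 5)*(a - 1)*(a + 2)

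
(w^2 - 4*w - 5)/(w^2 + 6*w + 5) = (w - 5)/(w + 5)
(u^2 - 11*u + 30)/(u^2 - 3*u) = (u^2 - 11*u + 30)/(u*(u - 3))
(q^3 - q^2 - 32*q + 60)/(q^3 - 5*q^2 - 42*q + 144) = (q^2 - 7*q + 10)/(q^2 - 11*q + 24)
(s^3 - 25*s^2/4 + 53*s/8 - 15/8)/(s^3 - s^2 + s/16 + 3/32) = 4*(s - 5)/(4*s + 1)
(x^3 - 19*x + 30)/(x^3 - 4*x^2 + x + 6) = (x + 5)/(x + 1)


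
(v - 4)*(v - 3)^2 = v^3 - 10*v^2 + 33*v - 36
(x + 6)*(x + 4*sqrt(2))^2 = x^3 + 6*x^2 + 8*sqrt(2)*x^2 + 32*x + 48*sqrt(2)*x + 192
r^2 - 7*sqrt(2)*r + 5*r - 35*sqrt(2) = (r + 5)*(r - 7*sqrt(2))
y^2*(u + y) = u*y^2 + y^3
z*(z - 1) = z^2 - z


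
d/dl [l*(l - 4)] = 2*l - 4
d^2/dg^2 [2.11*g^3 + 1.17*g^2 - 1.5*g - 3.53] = 12.66*g + 2.34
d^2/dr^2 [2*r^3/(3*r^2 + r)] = 4/(27*r^3 + 27*r^2 + 9*r + 1)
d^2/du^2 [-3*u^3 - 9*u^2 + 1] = -18*u - 18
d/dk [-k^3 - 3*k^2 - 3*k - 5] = -3*k^2 - 6*k - 3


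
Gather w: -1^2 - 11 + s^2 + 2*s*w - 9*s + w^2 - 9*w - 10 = s^2 - 9*s + w^2 + w*(2*s - 9) - 22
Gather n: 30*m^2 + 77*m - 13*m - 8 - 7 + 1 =30*m^2 + 64*m - 14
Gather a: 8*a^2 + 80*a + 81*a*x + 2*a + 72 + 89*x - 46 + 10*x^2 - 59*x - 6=8*a^2 + a*(81*x + 82) + 10*x^2 + 30*x + 20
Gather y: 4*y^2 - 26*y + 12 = 4*y^2 - 26*y + 12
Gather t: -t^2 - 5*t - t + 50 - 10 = -t^2 - 6*t + 40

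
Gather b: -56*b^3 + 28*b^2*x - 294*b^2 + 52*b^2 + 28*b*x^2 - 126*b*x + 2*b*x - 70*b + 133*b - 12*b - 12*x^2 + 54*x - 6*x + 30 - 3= -56*b^3 + b^2*(28*x - 242) + b*(28*x^2 - 124*x + 51) - 12*x^2 + 48*x + 27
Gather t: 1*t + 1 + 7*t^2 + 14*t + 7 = 7*t^2 + 15*t + 8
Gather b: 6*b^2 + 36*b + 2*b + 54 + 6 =6*b^2 + 38*b + 60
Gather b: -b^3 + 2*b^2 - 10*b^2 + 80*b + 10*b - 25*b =-b^3 - 8*b^2 + 65*b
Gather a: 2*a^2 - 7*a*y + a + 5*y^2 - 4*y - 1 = 2*a^2 + a*(1 - 7*y) + 5*y^2 - 4*y - 1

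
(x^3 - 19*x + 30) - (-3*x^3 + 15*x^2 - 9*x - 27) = 4*x^3 - 15*x^2 - 10*x + 57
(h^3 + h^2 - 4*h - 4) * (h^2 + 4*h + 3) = h^5 + 5*h^4 + 3*h^3 - 17*h^2 - 28*h - 12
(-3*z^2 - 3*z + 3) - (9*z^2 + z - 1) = -12*z^2 - 4*z + 4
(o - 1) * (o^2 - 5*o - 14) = o^3 - 6*o^2 - 9*o + 14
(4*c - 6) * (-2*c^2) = -8*c^3 + 12*c^2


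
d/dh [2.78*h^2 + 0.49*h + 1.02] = 5.56*h + 0.49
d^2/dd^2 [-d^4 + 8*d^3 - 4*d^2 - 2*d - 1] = -12*d^2 + 48*d - 8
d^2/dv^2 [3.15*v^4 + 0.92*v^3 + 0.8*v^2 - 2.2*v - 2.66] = 37.8*v^2 + 5.52*v + 1.6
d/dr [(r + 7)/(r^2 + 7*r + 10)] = (r^2 + 7*r - (r + 7)*(2*r + 7) + 10)/(r^2 + 7*r + 10)^2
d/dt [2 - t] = -1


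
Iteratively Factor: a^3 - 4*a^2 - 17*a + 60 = (a + 4)*(a^2 - 8*a + 15) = (a - 3)*(a + 4)*(a - 5)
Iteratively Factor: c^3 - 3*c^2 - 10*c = (c - 5)*(c^2 + 2*c) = c*(c - 5)*(c + 2)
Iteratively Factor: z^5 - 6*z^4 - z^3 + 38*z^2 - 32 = (z - 1)*(z^4 - 5*z^3 - 6*z^2 + 32*z + 32) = (z - 4)*(z - 1)*(z^3 - z^2 - 10*z - 8) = (z - 4)*(z - 1)*(z + 2)*(z^2 - 3*z - 4) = (z - 4)*(z - 1)*(z + 1)*(z + 2)*(z - 4)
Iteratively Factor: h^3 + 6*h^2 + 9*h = (h + 3)*(h^2 + 3*h) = (h + 3)^2*(h)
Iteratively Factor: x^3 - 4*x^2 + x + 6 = (x - 2)*(x^2 - 2*x - 3) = (x - 3)*(x - 2)*(x + 1)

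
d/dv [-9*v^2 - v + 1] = -18*v - 1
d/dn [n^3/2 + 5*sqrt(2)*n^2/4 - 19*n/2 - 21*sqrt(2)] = 3*n^2/2 + 5*sqrt(2)*n/2 - 19/2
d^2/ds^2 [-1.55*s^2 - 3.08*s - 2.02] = -3.10000000000000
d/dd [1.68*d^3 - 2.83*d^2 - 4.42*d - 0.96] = 5.04*d^2 - 5.66*d - 4.42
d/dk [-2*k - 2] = -2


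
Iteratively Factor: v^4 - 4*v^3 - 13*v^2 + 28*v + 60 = (v - 5)*(v^3 + v^2 - 8*v - 12) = (v - 5)*(v + 2)*(v^2 - v - 6) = (v - 5)*(v + 2)^2*(v - 3)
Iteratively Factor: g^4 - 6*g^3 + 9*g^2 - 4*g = (g - 1)*(g^3 - 5*g^2 + 4*g) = g*(g - 1)*(g^2 - 5*g + 4) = g*(g - 1)^2*(g - 4)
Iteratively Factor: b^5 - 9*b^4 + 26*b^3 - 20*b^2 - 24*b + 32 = (b - 4)*(b^4 - 5*b^3 + 6*b^2 + 4*b - 8) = (b - 4)*(b + 1)*(b^3 - 6*b^2 + 12*b - 8) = (b - 4)*(b - 2)*(b + 1)*(b^2 - 4*b + 4) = (b - 4)*(b - 2)^2*(b + 1)*(b - 2)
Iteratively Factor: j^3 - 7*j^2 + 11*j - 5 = (j - 1)*(j^2 - 6*j + 5) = (j - 5)*(j - 1)*(j - 1)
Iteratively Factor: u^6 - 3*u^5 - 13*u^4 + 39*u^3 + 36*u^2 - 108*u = (u - 3)*(u^5 - 13*u^3 + 36*u) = (u - 3)*(u + 3)*(u^4 - 3*u^3 - 4*u^2 + 12*u) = (u - 3)*(u + 2)*(u + 3)*(u^3 - 5*u^2 + 6*u) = (u - 3)*(u - 2)*(u + 2)*(u + 3)*(u^2 - 3*u) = u*(u - 3)*(u - 2)*(u + 2)*(u + 3)*(u - 3)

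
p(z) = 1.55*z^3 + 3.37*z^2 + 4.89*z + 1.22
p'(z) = 4.65*z^2 + 6.74*z + 4.89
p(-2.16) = -9.24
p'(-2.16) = 12.03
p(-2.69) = -17.72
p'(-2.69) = 20.41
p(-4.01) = -64.14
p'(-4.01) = 52.64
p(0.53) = 4.99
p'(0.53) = 9.77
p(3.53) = 128.65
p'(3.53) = 86.63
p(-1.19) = -2.44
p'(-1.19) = 3.45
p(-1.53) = -3.92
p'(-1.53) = 5.46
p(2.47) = 57.22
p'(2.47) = 49.91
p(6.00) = 486.68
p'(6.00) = 212.73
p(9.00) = 1448.15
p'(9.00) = 442.20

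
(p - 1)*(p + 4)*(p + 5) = p^3 + 8*p^2 + 11*p - 20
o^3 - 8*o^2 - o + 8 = (o - 8)*(o - 1)*(o + 1)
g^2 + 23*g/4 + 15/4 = (g + 3/4)*(g + 5)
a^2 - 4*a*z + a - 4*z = (a + 1)*(a - 4*z)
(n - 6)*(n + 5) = n^2 - n - 30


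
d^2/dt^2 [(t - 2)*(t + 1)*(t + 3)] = 6*t + 4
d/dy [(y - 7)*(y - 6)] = 2*y - 13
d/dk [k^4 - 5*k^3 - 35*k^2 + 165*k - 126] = 4*k^3 - 15*k^2 - 70*k + 165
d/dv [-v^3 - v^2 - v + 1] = -3*v^2 - 2*v - 1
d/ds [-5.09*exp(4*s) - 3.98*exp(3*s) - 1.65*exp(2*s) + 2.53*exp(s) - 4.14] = (-20.36*exp(3*s) - 11.94*exp(2*s) - 3.3*exp(s) + 2.53)*exp(s)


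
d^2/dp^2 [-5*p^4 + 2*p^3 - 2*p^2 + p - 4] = -60*p^2 + 12*p - 4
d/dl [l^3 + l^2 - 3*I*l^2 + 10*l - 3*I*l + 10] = 3*l^2 + l*(2 - 6*I) + 10 - 3*I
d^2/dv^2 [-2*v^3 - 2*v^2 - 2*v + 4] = -12*v - 4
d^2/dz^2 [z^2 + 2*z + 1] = 2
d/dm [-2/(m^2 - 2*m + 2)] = 4*(m - 1)/(m^2 - 2*m + 2)^2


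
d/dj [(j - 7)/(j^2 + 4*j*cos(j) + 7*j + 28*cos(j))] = (4*j^2*sin(j) - j^2 + 14*j - 196*sin(j) + 56*cos(j) + 49)/((j + 7)^2*(j + 4*cos(j))^2)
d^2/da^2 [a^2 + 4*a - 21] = 2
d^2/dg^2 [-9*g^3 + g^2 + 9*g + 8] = 2 - 54*g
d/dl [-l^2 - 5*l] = -2*l - 5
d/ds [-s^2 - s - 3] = -2*s - 1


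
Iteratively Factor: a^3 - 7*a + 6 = (a + 3)*(a^2 - 3*a + 2) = (a - 1)*(a + 3)*(a - 2)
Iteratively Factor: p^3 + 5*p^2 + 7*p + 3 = (p + 3)*(p^2 + 2*p + 1) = (p + 1)*(p + 3)*(p + 1)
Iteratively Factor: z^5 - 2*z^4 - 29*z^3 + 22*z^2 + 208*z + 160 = (z + 2)*(z^4 - 4*z^3 - 21*z^2 + 64*z + 80) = (z + 2)*(z + 4)*(z^3 - 8*z^2 + 11*z + 20) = (z - 4)*(z + 2)*(z + 4)*(z^2 - 4*z - 5) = (z - 4)*(z + 1)*(z + 2)*(z + 4)*(z - 5)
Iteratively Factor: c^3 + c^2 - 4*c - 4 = (c + 1)*(c^2 - 4) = (c + 1)*(c + 2)*(c - 2)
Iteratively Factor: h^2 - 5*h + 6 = (h - 3)*(h - 2)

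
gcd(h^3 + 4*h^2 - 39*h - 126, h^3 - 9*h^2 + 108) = h^2 - 3*h - 18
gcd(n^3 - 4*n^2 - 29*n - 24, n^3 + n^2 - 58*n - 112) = n - 8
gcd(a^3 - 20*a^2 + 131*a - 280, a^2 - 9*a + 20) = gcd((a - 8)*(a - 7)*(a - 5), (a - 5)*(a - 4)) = a - 5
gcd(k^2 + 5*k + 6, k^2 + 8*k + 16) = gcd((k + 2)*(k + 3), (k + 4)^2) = 1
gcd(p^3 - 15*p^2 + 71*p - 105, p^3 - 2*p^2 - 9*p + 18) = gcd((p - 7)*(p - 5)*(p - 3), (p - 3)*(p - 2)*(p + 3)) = p - 3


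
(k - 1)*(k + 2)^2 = k^3 + 3*k^2 - 4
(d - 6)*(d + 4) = d^2 - 2*d - 24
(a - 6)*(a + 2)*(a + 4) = a^3 - 28*a - 48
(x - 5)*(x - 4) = x^2 - 9*x + 20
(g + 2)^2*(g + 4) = g^3 + 8*g^2 + 20*g + 16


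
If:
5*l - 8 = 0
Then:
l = 8/5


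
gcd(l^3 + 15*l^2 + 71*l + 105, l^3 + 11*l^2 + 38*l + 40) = l + 5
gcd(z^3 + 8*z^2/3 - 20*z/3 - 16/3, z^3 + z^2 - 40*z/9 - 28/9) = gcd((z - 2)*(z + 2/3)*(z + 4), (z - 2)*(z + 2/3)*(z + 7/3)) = z^2 - 4*z/3 - 4/3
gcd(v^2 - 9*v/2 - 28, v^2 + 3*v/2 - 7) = v + 7/2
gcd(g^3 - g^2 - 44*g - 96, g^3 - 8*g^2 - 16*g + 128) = g^2 - 4*g - 32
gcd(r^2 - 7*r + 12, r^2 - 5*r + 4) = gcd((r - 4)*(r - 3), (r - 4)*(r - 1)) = r - 4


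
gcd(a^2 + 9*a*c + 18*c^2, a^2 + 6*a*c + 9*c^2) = a + 3*c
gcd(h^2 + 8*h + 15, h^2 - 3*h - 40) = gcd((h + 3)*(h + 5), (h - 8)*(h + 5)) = h + 5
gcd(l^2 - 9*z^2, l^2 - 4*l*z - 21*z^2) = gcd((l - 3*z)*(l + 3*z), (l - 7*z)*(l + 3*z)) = l + 3*z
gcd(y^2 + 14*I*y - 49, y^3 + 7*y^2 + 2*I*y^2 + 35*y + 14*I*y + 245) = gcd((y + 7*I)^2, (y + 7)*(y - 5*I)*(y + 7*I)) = y + 7*I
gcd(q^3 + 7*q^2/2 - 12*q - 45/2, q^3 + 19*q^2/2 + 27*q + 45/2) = q^2 + 13*q/2 + 15/2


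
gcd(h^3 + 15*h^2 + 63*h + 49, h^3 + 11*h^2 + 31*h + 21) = h^2 + 8*h + 7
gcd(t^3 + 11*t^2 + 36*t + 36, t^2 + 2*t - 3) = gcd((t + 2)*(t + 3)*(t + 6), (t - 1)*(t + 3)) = t + 3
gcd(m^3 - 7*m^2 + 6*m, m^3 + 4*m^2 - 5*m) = m^2 - m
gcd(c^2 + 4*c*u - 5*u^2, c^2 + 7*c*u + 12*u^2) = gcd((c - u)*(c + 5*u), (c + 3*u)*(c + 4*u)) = 1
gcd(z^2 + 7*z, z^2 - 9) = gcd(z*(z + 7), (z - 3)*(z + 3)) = 1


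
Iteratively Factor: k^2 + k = (k + 1)*(k)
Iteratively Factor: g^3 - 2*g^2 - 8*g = (g - 4)*(g^2 + 2*g) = g*(g - 4)*(g + 2)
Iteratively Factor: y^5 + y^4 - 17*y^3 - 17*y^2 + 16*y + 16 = (y - 4)*(y^4 + 5*y^3 + 3*y^2 - 5*y - 4) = (y - 4)*(y - 1)*(y^3 + 6*y^2 + 9*y + 4) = (y - 4)*(y - 1)*(y + 1)*(y^2 + 5*y + 4) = (y - 4)*(y - 1)*(y + 1)^2*(y + 4)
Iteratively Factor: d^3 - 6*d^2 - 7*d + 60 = (d - 5)*(d^2 - d - 12) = (d - 5)*(d + 3)*(d - 4)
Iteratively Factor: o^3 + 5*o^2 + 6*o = (o + 3)*(o^2 + 2*o) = o*(o + 3)*(o + 2)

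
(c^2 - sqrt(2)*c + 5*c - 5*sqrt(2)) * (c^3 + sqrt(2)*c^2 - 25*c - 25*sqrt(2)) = c^5 + 5*c^4 - 27*c^3 - 135*c^2 + 50*c + 250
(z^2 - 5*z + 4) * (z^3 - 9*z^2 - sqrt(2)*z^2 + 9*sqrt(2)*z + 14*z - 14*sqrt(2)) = z^5 - 14*z^4 - sqrt(2)*z^4 + 14*sqrt(2)*z^3 + 63*z^3 - 106*z^2 - 63*sqrt(2)*z^2 + 56*z + 106*sqrt(2)*z - 56*sqrt(2)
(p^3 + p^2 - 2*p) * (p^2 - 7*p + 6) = p^5 - 6*p^4 - 3*p^3 + 20*p^2 - 12*p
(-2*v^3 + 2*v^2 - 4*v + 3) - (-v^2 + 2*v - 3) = -2*v^3 + 3*v^2 - 6*v + 6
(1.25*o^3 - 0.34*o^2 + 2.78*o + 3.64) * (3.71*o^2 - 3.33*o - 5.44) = 4.6375*o^5 - 5.4239*o^4 + 4.646*o^3 + 6.0966*o^2 - 27.2444*o - 19.8016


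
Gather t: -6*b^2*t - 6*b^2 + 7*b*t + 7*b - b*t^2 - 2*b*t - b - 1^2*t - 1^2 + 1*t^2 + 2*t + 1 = -6*b^2 + 6*b + t^2*(1 - b) + t*(-6*b^2 + 5*b + 1)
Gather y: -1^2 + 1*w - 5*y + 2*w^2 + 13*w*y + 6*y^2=2*w^2 + w + 6*y^2 + y*(13*w - 5) - 1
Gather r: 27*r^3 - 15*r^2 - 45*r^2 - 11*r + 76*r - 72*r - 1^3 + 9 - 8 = 27*r^3 - 60*r^2 - 7*r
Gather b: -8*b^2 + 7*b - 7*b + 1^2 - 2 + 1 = -8*b^2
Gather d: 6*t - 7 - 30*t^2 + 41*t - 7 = -30*t^2 + 47*t - 14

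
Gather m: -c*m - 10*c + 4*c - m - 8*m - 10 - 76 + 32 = -6*c + m*(-c - 9) - 54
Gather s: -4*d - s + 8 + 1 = -4*d - s + 9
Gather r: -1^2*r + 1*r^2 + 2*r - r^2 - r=0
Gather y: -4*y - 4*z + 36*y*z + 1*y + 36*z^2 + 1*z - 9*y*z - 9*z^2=y*(27*z - 3) + 27*z^2 - 3*z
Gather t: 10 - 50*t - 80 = -50*t - 70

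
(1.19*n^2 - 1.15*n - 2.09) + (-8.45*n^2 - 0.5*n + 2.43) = -7.26*n^2 - 1.65*n + 0.34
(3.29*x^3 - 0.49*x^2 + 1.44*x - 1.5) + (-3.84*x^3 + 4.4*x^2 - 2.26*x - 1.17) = -0.55*x^3 + 3.91*x^2 - 0.82*x - 2.67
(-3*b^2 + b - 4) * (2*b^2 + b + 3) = -6*b^4 - b^3 - 16*b^2 - b - 12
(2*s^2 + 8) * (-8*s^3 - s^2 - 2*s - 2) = -16*s^5 - 2*s^4 - 68*s^3 - 12*s^2 - 16*s - 16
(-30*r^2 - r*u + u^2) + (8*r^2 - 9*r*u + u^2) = -22*r^2 - 10*r*u + 2*u^2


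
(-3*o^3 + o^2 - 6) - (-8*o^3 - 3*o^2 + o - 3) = 5*o^3 + 4*o^2 - o - 3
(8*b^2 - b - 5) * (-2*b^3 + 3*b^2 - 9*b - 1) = -16*b^5 + 26*b^4 - 65*b^3 - 14*b^2 + 46*b + 5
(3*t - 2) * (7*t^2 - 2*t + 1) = 21*t^3 - 20*t^2 + 7*t - 2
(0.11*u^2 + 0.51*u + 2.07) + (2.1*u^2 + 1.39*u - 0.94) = 2.21*u^2 + 1.9*u + 1.13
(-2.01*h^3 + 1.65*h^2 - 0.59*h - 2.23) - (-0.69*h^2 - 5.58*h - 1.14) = -2.01*h^3 + 2.34*h^2 + 4.99*h - 1.09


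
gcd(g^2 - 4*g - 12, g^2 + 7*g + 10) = g + 2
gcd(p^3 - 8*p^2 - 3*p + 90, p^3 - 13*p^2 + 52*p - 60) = p^2 - 11*p + 30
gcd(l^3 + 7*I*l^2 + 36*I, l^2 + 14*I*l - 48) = l + 6*I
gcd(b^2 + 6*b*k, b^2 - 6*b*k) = b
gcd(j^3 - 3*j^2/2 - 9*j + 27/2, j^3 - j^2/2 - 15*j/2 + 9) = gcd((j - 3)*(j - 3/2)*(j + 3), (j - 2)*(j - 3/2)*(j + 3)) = j^2 + 3*j/2 - 9/2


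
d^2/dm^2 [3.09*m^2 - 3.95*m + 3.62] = 6.18000000000000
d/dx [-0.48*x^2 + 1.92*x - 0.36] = 1.92 - 0.96*x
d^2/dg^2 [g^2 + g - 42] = 2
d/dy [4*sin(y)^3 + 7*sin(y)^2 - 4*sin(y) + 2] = 2*(6*sin(y)^2 + 7*sin(y) - 2)*cos(y)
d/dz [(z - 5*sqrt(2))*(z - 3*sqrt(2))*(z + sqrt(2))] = 3*z^2 - 14*sqrt(2)*z + 14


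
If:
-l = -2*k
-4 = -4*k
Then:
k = 1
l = 2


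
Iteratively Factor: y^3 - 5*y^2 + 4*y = (y - 1)*(y^2 - 4*y) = y*(y - 1)*(y - 4)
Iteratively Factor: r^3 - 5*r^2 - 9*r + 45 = (r - 5)*(r^2 - 9) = (r - 5)*(r - 3)*(r + 3)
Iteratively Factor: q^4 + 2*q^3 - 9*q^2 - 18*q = (q - 3)*(q^3 + 5*q^2 + 6*q) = q*(q - 3)*(q^2 + 5*q + 6) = q*(q - 3)*(q + 3)*(q + 2)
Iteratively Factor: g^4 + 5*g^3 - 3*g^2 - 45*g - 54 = (g - 3)*(g^3 + 8*g^2 + 21*g + 18) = (g - 3)*(g + 3)*(g^2 + 5*g + 6) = (g - 3)*(g + 2)*(g + 3)*(g + 3)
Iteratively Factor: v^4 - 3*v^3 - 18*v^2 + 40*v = (v - 5)*(v^3 + 2*v^2 - 8*v) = (v - 5)*(v - 2)*(v^2 + 4*v) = (v - 5)*(v - 2)*(v + 4)*(v)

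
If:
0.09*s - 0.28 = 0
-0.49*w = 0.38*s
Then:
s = 3.11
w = -2.41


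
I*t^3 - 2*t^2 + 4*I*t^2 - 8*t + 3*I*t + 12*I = (t + 4)*(t + 3*I)*(I*t + 1)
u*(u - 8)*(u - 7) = u^3 - 15*u^2 + 56*u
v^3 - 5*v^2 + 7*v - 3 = (v - 3)*(v - 1)^2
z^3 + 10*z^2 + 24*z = z*(z + 4)*(z + 6)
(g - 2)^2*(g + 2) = g^3 - 2*g^2 - 4*g + 8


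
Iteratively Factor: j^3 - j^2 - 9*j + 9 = (j - 3)*(j^2 + 2*j - 3) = (j - 3)*(j - 1)*(j + 3)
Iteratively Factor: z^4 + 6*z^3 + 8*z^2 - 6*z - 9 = (z + 3)*(z^3 + 3*z^2 - z - 3) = (z + 3)^2*(z^2 - 1) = (z - 1)*(z + 3)^2*(z + 1)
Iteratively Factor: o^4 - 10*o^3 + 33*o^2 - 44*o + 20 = (o - 1)*(o^3 - 9*o^2 + 24*o - 20) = (o - 2)*(o - 1)*(o^2 - 7*o + 10) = (o - 2)^2*(o - 1)*(o - 5)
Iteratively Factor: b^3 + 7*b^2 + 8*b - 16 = (b + 4)*(b^2 + 3*b - 4) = (b + 4)^2*(b - 1)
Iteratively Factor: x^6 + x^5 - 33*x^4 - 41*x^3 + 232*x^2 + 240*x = (x)*(x^5 + x^4 - 33*x^3 - 41*x^2 + 232*x + 240) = x*(x - 3)*(x^4 + 4*x^3 - 21*x^2 - 104*x - 80) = x*(x - 3)*(x + 4)*(x^3 - 21*x - 20) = x*(x - 3)*(x + 4)^2*(x^2 - 4*x - 5) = x*(x - 3)*(x + 1)*(x + 4)^2*(x - 5)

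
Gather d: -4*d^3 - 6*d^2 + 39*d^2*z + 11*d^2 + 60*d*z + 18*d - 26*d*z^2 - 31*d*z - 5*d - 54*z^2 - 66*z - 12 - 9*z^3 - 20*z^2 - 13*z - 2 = -4*d^3 + d^2*(39*z + 5) + d*(-26*z^2 + 29*z + 13) - 9*z^3 - 74*z^2 - 79*z - 14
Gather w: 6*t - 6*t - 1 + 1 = 0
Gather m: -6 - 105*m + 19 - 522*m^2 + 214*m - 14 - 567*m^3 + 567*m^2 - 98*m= -567*m^3 + 45*m^2 + 11*m - 1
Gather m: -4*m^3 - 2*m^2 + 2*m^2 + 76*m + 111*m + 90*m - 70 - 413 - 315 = -4*m^3 + 277*m - 798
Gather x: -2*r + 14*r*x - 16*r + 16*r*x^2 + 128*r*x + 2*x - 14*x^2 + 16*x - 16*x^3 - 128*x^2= -18*r - 16*x^3 + x^2*(16*r - 142) + x*(142*r + 18)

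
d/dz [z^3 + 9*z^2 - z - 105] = 3*z^2 + 18*z - 1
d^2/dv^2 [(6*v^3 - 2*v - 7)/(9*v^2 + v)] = 2*(-156*v^3 - 1701*v^2 - 189*v - 7)/(v^3*(729*v^3 + 243*v^2 + 27*v + 1))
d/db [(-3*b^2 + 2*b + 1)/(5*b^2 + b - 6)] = -13/(25*b^2 + 60*b + 36)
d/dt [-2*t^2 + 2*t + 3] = 2 - 4*t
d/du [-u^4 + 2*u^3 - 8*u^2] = 2*u*(-2*u^2 + 3*u - 8)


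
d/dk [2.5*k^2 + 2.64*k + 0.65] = 5.0*k + 2.64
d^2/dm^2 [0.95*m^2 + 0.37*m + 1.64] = 1.90000000000000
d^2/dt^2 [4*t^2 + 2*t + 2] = 8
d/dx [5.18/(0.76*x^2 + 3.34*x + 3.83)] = (-7.8736*x - 17.3012)/(0.76*x^2 + 3.34*x + 3.83)^2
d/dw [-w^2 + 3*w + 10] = 3 - 2*w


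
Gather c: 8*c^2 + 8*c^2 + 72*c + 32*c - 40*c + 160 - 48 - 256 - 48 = 16*c^2 + 64*c - 192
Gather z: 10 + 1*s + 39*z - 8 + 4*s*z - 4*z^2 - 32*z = s - 4*z^2 + z*(4*s + 7) + 2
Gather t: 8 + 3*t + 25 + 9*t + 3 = 12*t + 36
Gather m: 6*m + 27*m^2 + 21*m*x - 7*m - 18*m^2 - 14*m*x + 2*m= 9*m^2 + m*(7*x + 1)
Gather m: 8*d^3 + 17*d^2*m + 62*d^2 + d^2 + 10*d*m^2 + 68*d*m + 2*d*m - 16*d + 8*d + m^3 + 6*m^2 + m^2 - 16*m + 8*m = 8*d^3 + 63*d^2 - 8*d + m^3 + m^2*(10*d + 7) + m*(17*d^2 + 70*d - 8)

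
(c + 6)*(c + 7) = c^2 + 13*c + 42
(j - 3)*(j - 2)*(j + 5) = j^3 - 19*j + 30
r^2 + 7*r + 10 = (r + 2)*(r + 5)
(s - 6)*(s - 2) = s^2 - 8*s + 12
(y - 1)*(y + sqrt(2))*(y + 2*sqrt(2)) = y^3 - y^2 + 3*sqrt(2)*y^2 - 3*sqrt(2)*y + 4*y - 4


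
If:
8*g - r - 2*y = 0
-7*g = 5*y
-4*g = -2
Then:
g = 1/2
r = 27/5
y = -7/10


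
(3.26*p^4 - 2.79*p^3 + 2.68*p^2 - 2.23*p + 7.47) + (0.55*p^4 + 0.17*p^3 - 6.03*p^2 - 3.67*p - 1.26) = 3.81*p^4 - 2.62*p^3 - 3.35*p^2 - 5.9*p + 6.21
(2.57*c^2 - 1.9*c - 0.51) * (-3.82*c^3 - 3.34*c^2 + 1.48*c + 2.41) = -9.8174*c^5 - 1.3258*c^4 + 12.0978*c^3 + 5.0851*c^2 - 5.3338*c - 1.2291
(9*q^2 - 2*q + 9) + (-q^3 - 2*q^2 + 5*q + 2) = -q^3 + 7*q^2 + 3*q + 11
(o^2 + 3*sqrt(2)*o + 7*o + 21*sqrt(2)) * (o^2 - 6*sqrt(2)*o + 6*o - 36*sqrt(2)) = o^4 - 3*sqrt(2)*o^3 + 13*o^3 - 39*sqrt(2)*o^2 + 6*o^2 - 468*o - 126*sqrt(2)*o - 1512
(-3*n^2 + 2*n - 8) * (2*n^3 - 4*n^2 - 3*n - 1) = -6*n^5 + 16*n^4 - 15*n^3 + 29*n^2 + 22*n + 8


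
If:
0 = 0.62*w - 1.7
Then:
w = 2.74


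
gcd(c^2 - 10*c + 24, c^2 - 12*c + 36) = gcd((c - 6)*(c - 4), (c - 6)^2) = c - 6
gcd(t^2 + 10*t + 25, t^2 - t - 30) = t + 5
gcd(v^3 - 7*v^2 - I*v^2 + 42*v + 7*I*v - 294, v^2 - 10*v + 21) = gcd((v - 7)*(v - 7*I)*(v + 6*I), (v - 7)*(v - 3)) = v - 7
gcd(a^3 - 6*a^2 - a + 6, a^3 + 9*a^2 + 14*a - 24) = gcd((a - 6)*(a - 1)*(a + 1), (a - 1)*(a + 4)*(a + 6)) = a - 1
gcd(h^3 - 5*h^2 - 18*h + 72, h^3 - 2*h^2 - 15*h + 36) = h^2 + h - 12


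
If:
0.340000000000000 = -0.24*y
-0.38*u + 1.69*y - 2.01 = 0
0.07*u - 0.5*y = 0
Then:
No Solution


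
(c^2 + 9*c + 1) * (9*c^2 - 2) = 9*c^4 + 81*c^3 + 7*c^2 - 18*c - 2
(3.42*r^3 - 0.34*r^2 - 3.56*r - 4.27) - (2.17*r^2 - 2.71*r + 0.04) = 3.42*r^3 - 2.51*r^2 - 0.85*r - 4.31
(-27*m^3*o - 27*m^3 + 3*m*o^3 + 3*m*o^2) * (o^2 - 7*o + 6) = -27*m^3*o^3 + 162*m^3*o^2 + 27*m^3*o - 162*m^3 + 3*m*o^5 - 18*m*o^4 - 3*m*o^3 + 18*m*o^2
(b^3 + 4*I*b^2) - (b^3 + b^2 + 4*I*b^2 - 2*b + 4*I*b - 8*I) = -b^2 + 2*b - 4*I*b + 8*I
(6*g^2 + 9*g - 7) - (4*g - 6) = 6*g^2 + 5*g - 1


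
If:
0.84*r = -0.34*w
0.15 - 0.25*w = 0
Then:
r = -0.24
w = 0.60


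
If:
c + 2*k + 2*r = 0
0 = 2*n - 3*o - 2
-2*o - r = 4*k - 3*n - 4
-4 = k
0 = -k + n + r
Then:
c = -3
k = -4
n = -19/2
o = -7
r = 11/2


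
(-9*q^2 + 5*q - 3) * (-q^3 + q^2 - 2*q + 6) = 9*q^5 - 14*q^4 + 26*q^3 - 67*q^2 + 36*q - 18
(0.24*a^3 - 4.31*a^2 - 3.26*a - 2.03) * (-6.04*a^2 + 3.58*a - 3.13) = -1.4496*a^5 + 26.8916*a^4 + 3.5094*a^3 + 14.0807*a^2 + 2.9364*a + 6.3539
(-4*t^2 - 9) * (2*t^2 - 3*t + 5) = -8*t^4 + 12*t^3 - 38*t^2 + 27*t - 45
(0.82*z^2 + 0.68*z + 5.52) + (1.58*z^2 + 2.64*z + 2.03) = 2.4*z^2 + 3.32*z + 7.55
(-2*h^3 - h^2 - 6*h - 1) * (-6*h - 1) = 12*h^4 + 8*h^3 + 37*h^2 + 12*h + 1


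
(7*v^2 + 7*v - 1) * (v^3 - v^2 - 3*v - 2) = 7*v^5 - 29*v^3 - 34*v^2 - 11*v + 2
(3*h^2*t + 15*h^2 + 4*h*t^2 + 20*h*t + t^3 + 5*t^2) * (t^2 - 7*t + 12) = 3*h^2*t^3 - 6*h^2*t^2 - 69*h^2*t + 180*h^2 + 4*h*t^4 - 8*h*t^3 - 92*h*t^2 + 240*h*t + t^5 - 2*t^4 - 23*t^3 + 60*t^2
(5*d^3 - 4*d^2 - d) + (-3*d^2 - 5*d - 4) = 5*d^3 - 7*d^2 - 6*d - 4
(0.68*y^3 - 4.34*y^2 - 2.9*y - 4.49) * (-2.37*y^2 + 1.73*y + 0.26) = -1.6116*y^5 + 11.4622*y^4 - 0.458399999999999*y^3 + 4.4959*y^2 - 8.5217*y - 1.1674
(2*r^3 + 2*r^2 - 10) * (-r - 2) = -2*r^4 - 6*r^3 - 4*r^2 + 10*r + 20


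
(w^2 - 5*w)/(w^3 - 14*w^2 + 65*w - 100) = w/(w^2 - 9*w + 20)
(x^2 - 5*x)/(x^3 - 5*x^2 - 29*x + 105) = x*(x - 5)/(x^3 - 5*x^2 - 29*x + 105)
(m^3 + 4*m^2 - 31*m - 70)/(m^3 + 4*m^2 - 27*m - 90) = (m^2 + 9*m + 14)/(m^2 + 9*m + 18)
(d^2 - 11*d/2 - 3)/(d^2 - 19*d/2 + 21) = (2*d + 1)/(2*d - 7)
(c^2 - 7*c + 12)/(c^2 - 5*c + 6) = (c - 4)/(c - 2)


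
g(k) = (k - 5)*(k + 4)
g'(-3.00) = -7.00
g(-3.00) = -8.00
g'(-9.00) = -19.00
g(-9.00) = 70.00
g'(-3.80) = -8.60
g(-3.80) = -1.76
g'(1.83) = 2.66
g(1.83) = -18.48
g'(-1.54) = -4.08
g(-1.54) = -16.09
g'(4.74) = 8.48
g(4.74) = -2.27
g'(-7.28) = -15.56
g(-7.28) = 40.28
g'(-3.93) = -8.86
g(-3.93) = -0.63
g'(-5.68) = -12.36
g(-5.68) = 17.94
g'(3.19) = 5.38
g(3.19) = -13.01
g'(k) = 2*k - 1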